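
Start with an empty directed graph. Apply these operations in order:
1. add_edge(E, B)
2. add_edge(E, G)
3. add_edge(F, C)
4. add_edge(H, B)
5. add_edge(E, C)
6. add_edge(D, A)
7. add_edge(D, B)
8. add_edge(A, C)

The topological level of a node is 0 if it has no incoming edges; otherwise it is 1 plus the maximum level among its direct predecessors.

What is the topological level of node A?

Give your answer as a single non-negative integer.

Op 1: add_edge(E, B). Edges now: 1
Op 2: add_edge(E, G). Edges now: 2
Op 3: add_edge(F, C). Edges now: 3
Op 4: add_edge(H, B). Edges now: 4
Op 5: add_edge(E, C). Edges now: 5
Op 6: add_edge(D, A). Edges now: 6
Op 7: add_edge(D, B). Edges now: 7
Op 8: add_edge(A, C). Edges now: 8
Compute levels (Kahn BFS):
  sources (in-degree 0): D, E, F, H
  process D: level=0
    D->A: in-degree(A)=0, level(A)=1, enqueue
    D->B: in-degree(B)=2, level(B)>=1
  process E: level=0
    E->B: in-degree(B)=1, level(B)>=1
    E->C: in-degree(C)=2, level(C)>=1
    E->G: in-degree(G)=0, level(G)=1, enqueue
  process F: level=0
    F->C: in-degree(C)=1, level(C)>=1
  process H: level=0
    H->B: in-degree(B)=0, level(B)=1, enqueue
  process A: level=1
    A->C: in-degree(C)=0, level(C)=2, enqueue
  process G: level=1
  process B: level=1
  process C: level=2
All levels: A:1, B:1, C:2, D:0, E:0, F:0, G:1, H:0
level(A) = 1

Answer: 1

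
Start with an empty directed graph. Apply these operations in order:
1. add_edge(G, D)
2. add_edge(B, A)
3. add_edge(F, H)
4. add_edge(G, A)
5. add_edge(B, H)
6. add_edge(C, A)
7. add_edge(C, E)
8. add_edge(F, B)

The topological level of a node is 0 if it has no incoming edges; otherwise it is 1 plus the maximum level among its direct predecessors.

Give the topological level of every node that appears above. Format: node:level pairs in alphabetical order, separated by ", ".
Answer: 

Answer: A:2, B:1, C:0, D:1, E:1, F:0, G:0, H:2

Derivation:
Op 1: add_edge(G, D). Edges now: 1
Op 2: add_edge(B, A). Edges now: 2
Op 3: add_edge(F, H). Edges now: 3
Op 4: add_edge(G, A). Edges now: 4
Op 5: add_edge(B, H). Edges now: 5
Op 6: add_edge(C, A). Edges now: 6
Op 7: add_edge(C, E). Edges now: 7
Op 8: add_edge(F, B). Edges now: 8
Compute levels (Kahn BFS):
  sources (in-degree 0): C, F, G
  process C: level=0
    C->A: in-degree(A)=2, level(A)>=1
    C->E: in-degree(E)=0, level(E)=1, enqueue
  process F: level=0
    F->B: in-degree(B)=0, level(B)=1, enqueue
    F->H: in-degree(H)=1, level(H)>=1
  process G: level=0
    G->A: in-degree(A)=1, level(A)>=1
    G->D: in-degree(D)=0, level(D)=1, enqueue
  process E: level=1
  process B: level=1
    B->A: in-degree(A)=0, level(A)=2, enqueue
    B->H: in-degree(H)=0, level(H)=2, enqueue
  process D: level=1
  process A: level=2
  process H: level=2
All levels: A:2, B:1, C:0, D:1, E:1, F:0, G:0, H:2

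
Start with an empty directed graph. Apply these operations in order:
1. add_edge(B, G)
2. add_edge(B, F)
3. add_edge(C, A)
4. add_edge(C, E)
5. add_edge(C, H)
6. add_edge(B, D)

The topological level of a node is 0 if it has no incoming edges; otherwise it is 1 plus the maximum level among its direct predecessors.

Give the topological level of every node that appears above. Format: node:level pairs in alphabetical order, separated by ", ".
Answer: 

Answer: A:1, B:0, C:0, D:1, E:1, F:1, G:1, H:1

Derivation:
Op 1: add_edge(B, G). Edges now: 1
Op 2: add_edge(B, F). Edges now: 2
Op 3: add_edge(C, A). Edges now: 3
Op 4: add_edge(C, E). Edges now: 4
Op 5: add_edge(C, H). Edges now: 5
Op 6: add_edge(B, D). Edges now: 6
Compute levels (Kahn BFS):
  sources (in-degree 0): B, C
  process B: level=0
    B->D: in-degree(D)=0, level(D)=1, enqueue
    B->F: in-degree(F)=0, level(F)=1, enqueue
    B->G: in-degree(G)=0, level(G)=1, enqueue
  process C: level=0
    C->A: in-degree(A)=0, level(A)=1, enqueue
    C->E: in-degree(E)=0, level(E)=1, enqueue
    C->H: in-degree(H)=0, level(H)=1, enqueue
  process D: level=1
  process F: level=1
  process G: level=1
  process A: level=1
  process E: level=1
  process H: level=1
All levels: A:1, B:0, C:0, D:1, E:1, F:1, G:1, H:1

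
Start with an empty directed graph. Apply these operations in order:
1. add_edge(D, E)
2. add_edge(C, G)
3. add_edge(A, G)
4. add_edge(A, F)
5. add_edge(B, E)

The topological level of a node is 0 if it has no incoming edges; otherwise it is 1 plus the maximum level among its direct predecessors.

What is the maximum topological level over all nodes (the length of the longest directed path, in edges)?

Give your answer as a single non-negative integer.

Answer: 1

Derivation:
Op 1: add_edge(D, E). Edges now: 1
Op 2: add_edge(C, G). Edges now: 2
Op 3: add_edge(A, G). Edges now: 3
Op 4: add_edge(A, F). Edges now: 4
Op 5: add_edge(B, E). Edges now: 5
Compute levels (Kahn BFS):
  sources (in-degree 0): A, B, C, D
  process A: level=0
    A->F: in-degree(F)=0, level(F)=1, enqueue
    A->G: in-degree(G)=1, level(G)>=1
  process B: level=0
    B->E: in-degree(E)=1, level(E)>=1
  process C: level=0
    C->G: in-degree(G)=0, level(G)=1, enqueue
  process D: level=0
    D->E: in-degree(E)=0, level(E)=1, enqueue
  process F: level=1
  process G: level=1
  process E: level=1
All levels: A:0, B:0, C:0, D:0, E:1, F:1, G:1
max level = 1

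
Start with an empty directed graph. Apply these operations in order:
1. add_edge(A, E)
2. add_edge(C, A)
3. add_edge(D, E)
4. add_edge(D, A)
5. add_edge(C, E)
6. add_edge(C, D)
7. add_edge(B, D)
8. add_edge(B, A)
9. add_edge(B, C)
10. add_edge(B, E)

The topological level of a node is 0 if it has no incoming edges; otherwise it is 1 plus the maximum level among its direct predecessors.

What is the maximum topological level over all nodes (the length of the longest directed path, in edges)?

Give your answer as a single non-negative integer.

Answer: 4

Derivation:
Op 1: add_edge(A, E). Edges now: 1
Op 2: add_edge(C, A). Edges now: 2
Op 3: add_edge(D, E). Edges now: 3
Op 4: add_edge(D, A). Edges now: 4
Op 5: add_edge(C, E). Edges now: 5
Op 6: add_edge(C, D). Edges now: 6
Op 7: add_edge(B, D). Edges now: 7
Op 8: add_edge(B, A). Edges now: 8
Op 9: add_edge(B, C). Edges now: 9
Op 10: add_edge(B, E). Edges now: 10
Compute levels (Kahn BFS):
  sources (in-degree 0): B
  process B: level=0
    B->A: in-degree(A)=2, level(A)>=1
    B->C: in-degree(C)=0, level(C)=1, enqueue
    B->D: in-degree(D)=1, level(D)>=1
    B->E: in-degree(E)=3, level(E)>=1
  process C: level=1
    C->A: in-degree(A)=1, level(A)>=2
    C->D: in-degree(D)=0, level(D)=2, enqueue
    C->E: in-degree(E)=2, level(E)>=2
  process D: level=2
    D->A: in-degree(A)=0, level(A)=3, enqueue
    D->E: in-degree(E)=1, level(E)>=3
  process A: level=3
    A->E: in-degree(E)=0, level(E)=4, enqueue
  process E: level=4
All levels: A:3, B:0, C:1, D:2, E:4
max level = 4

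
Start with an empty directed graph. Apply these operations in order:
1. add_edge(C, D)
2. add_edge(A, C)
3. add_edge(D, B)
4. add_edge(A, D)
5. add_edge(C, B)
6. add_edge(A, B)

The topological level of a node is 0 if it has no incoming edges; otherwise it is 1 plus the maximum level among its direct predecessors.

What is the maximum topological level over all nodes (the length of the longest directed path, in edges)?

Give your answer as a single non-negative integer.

Op 1: add_edge(C, D). Edges now: 1
Op 2: add_edge(A, C). Edges now: 2
Op 3: add_edge(D, B). Edges now: 3
Op 4: add_edge(A, D). Edges now: 4
Op 5: add_edge(C, B). Edges now: 5
Op 6: add_edge(A, B). Edges now: 6
Compute levels (Kahn BFS):
  sources (in-degree 0): A
  process A: level=0
    A->B: in-degree(B)=2, level(B)>=1
    A->C: in-degree(C)=0, level(C)=1, enqueue
    A->D: in-degree(D)=1, level(D)>=1
  process C: level=1
    C->B: in-degree(B)=1, level(B)>=2
    C->D: in-degree(D)=0, level(D)=2, enqueue
  process D: level=2
    D->B: in-degree(B)=0, level(B)=3, enqueue
  process B: level=3
All levels: A:0, B:3, C:1, D:2
max level = 3

Answer: 3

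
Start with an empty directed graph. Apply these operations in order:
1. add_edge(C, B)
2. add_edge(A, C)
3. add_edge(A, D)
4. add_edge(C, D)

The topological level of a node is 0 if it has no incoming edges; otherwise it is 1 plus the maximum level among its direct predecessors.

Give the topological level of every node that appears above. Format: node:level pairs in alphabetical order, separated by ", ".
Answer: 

Answer: A:0, B:2, C:1, D:2

Derivation:
Op 1: add_edge(C, B). Edges now: 1
Op 2: add_edge(A, C). Edges now: 2
Op 3: add_edge(A, D). Edges now: 3
Op 4: add_edge(C, D). Edges now: 4
Compute levels (Kahn BFS):
  sources (in-degree 0): A
  process A: level=0
    A->C: in-degree(C)=0, level(C)=1, enqueue
    A->D: in-degree(D)=1, level(D)>=1
  process C: level=1
    C->B: in-degree(B)=0, level(B)=2, enqueue
    C->D: in-degree(D)=0, level(D)=2, enqueue
  process B: level=2
  process D: level=2
All levels: A:0, B:2, C:1, D:2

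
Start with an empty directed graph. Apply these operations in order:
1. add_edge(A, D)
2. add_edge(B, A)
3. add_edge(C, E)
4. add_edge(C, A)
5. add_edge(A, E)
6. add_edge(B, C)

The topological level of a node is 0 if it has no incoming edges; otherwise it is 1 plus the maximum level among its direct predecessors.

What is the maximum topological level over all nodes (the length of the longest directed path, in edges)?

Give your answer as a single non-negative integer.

Answer: 3

Derivation:
Op 1: add_edge(A, D). Edges now: 1
Op 2: add_edge(B, A). Edges now: 2
Op 3: add_edge(C, E). Edges now: 3
Op 4: add_edge(C, A). Edges now: 4
Op 5: add_edge(A, E). Edges now: 5
Op 6: add_edge(B, C). Edges now: 6
Compute levels (Kahn BFS):
  sources (in-degree 0): B
  process B: level=0
    B->A: in-degree(A)=1, level(A)>=1
    B->C: in-degree(C)=0, level(C)=1, enqueue
  process C: level=1
    C->A: in-degree(A)=0, level(A)=2, enqueue
    C->E: in-degree(E)=1, level(E)>=2
  process A: level=2
    A->D: in-degree(D)=0, level(D)=3, enqueue
    A->E: in-degree(E)=0, level(E)=3, enqueue
  process D: level=3
  process E: level=3
All levels: A:2, B:0, C:1, D:3, E:3
max level = 3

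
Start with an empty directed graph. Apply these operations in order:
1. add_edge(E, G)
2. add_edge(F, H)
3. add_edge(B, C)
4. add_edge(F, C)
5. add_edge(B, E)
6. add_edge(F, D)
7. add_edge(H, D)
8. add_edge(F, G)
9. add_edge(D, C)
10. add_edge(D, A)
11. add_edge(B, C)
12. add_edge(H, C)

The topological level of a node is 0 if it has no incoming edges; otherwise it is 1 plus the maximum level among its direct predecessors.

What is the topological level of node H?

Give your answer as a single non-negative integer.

Answer: 1

Derivation:
Op 1: add_edge(E, G). Edges now: 1
Op 2: add_edge(F, H). Edges now: 2
Op 3: add_edge(B, C). Edges now: 3
Op 4: add_edge(F, C). Edges now: 4
Op 5: add_edge(B, E). Edges now: 5
Op 6: add_edge(F, D). Edges now: 6
Op 7: add_edge(H, D). Edges now: 7
Op 8: add_edge(F, G). Edges now: 8
Op 9: add_edge(D, C). Edges now: 9
Op 10: add_edge(D, A). Edges now: 10
Op 11: add_edge(B, C) (duplicate, no change). Edges now: 10
Op 12: add_edge(H, C). Edges now: 11
Compute levels (Kahn BFS):
  sources (in-degree 0): B, F
  process B: level=0
    B->C: in-degree(C)=3, level(C)>=1
    B->E: in-degree(E)=0, level(E)=1, enqueue
  process F: level=0
    F->C: in-degree(C)=2, level(C)>=1
    F->D: in-degree(D)=1, level(D)>=1
    F->G: in-degree(G)=1, level(G)>=1
    F->H: in-degree(H)=0, level(H)=1, enqueue
  process E: level=1
    E->G: in-degree(G)=0, level(G)=2, enqueue
  process H: level=1
    H->C: in-degree(C)=1, level(C)>=2
    H->D: in-degree(D)=0, level(D)=2, enqueue
  process G: level=2
  process D: level=2
    D->A: in-degree(A)=0, level(A)=3, enqueue
    D->C: in-degree(C)=0, level(C)=3, enqueue
  process A: level=3
  process C: level=3
All levels: A:3, B:0, C:3, D:2, E:1, F:0, G:2, H:1
level(H) = 1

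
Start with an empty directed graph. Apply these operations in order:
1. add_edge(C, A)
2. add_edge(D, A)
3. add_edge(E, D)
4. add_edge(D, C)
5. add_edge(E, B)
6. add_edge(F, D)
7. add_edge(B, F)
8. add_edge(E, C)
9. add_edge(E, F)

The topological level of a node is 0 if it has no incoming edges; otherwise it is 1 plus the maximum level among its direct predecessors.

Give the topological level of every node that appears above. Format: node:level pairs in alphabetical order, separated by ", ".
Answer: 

Op 1: add_edge(C, A). Edges now: 1
Op 2: add_edge(D, A). Edges now: 2
Op 3: add_edge(E, D). Edges now: 3
Op 4: add_edge(D, C). Edges now: 4
Op 5: add_edge(E, B). Edges now: 5
Op 6: add_edge(F, D). Edges now: 6
Op 7: add_edge(B, F). Edges now: 7
Op 8: add_edge(E, C). Edges now: 8
Op 9: add_edge(E, F). Edges now: 9
Compute levels (Kahn BFS):
  sources (in-degree 0): E
  process E: level=0
    E->B: in-degree(B)=0, level(B)=1, enqueue
    E->C: in-degree(C)=1, level(C)>=1
    E->D: in-degree(D)=1, level(D)>=1
    E->F: in-degree(F)=1, level(F)>=1
  process B: level=1
    B->F: in-degree(F)=0, level(F)=2, enqueue
  process F: level=2
    F->D: in-degree(D)=0, level(D)=3, enqueue
  process D: level=3
    D->A: in-degree(A)=1, level(A)>=4
    D->C: in-degree(C)=0, level(C)=4, enqueue
  process C: level=4
    C->A: in-degree(A)=0, level(A)=5, enqueue
  process A: level=5
All levels: A:5, B:1, C:4, D:3, E:0, F:2

Answer: A:5, B:1, C:4, D:3, E:0, F:2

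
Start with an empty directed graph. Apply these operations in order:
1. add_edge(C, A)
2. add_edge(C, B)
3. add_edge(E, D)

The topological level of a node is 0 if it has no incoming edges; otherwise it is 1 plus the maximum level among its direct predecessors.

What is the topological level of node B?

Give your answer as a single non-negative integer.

Op 1: add_edge(C, A). Edges now: 1
Op 2: add_edge(C, B). Edges now: 2
Op 3: add_edge(E, D). Edges now: 3
Compute levels (Kahn BFS):
  sources (in-degree 0): C, E
  process C: level=0
    C->A: in-degree(A)=0, level(A)=1, enqueue
    C->B: in-degree(B)=0, level(B)=1, enqueue
  process E: level=0
    E->D: in-degree(D)=0, level(D)=1, enqueue
  process A: level=1
  process B: level=1
  process D: level=1
All levels: A:1, B:1, C:0, D:1, E:0
level(B) = 1

Answer: 1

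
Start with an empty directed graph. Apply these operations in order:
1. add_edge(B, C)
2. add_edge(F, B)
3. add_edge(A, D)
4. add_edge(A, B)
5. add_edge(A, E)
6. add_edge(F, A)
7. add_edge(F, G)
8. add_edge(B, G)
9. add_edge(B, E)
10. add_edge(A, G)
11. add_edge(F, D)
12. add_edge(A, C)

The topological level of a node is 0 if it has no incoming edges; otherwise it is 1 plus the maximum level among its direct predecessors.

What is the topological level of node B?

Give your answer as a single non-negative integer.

Answer: 2

Derivation:
Op 1: add_edge(B, C). Edges now: 1
Op 2: add_edge(F, B). Edges now: 2
Op 3: add_edge(A, D). Edges now: 3
Op 4: add_edge(A, B). Edges now: 4
Op 5: add_edge(A, E). Edges now: 5
Op 6: add_edge(F, A). Edges now: 6
Op 7: add_edge(F, G). Edges now: 7
Op 8: add_edge(B, G). Edges now: 8
Op 9: add_edge(B, E). Edges now: 9
Op 10: add_edge(A, G). Edges now: 10
Op 11: add_edge(F, D). Edges now: 11
Op 12: add_edge(A, C). Edges now: 12
Compute levels (Kahn BFS):
  sources (in-degree 0): F
  process F: level=0
    F->A: in-degree(A)=0, level(A)=1, enqueue
    F->B: in-degree(B)=1, level(B)>=1
    F->D: in-degree(D)=1, level(D)>=1
    F->G: in-degree(G)=2, level(G)>=1
  process A: level=1
    A->B: in-degree(B)=0, level(B)=2, enqueue
    A->C: in-degree(C)=1, level(C)>=2
    A->D: in-degree(D)=0, level(D)=2, enqueue
    A->E: in-degree(E)=1, level(E)>=2
    A->G: in-degree(G)=1, level(G)>=2
  process B: level=2
    B->C: in-degree(C)=0, level(C)=3, enqueue
    B->E: in-degree(E)=0, level(E)=3, enqueue
    B->G: in-degree(G)=0, level(G)=3, enqueue
  process D: level=2
  process C: level=3
  process E: level=3
  process G: level=3
All levels: A:1, B:2, C:3, D:2, E:3, F:0, G:3
level(B) = 2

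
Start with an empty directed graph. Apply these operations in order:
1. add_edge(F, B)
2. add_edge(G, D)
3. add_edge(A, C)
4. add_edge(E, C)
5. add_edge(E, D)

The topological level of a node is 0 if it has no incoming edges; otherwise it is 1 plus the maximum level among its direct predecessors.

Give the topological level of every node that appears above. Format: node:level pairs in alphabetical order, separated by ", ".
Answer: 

Answer: A:0, B:1, C:1, D:1, E:0, F:0, G:0

Derivation:
Op 1: add_edge(F, B). Edges now: 1
Op 2: add_edge(G, D). Edges now: 2
Op 3: add_edge(A, C). Edges now: 3
Op 4: add_edge(E, C). Edges now: 4
Op 5: add_edge(E, D). Edges now: 5
Compute levels (Kahn BFS):
  sources (in-degree 0): A, E, F, G
  process A: level=0
    A->C: in-degree(C)=1, level(C)>=1
  process E: level=0
    E->C: in-degree(C)=0, level(C)=1, enqueue
    E->D: in-degree(D)=1, level(D)>=1
  process F: level=0
    F->B: in-degree(B)=0, level(B)=1, enqueue
  process G: level=0
    G->D: in-degree(D)=0, level(D)=1, enqueue
  process C: level=1
  process B: level=1
  process D: level=1
All levels: A:0, B:1, C:1, D:1, E:0, F:0, G:0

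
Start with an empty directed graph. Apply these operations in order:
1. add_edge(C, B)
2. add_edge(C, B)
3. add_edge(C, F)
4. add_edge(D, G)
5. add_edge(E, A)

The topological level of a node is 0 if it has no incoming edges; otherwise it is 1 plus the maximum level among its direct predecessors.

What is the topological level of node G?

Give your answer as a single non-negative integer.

Answer: 1

Derivation:
Op 1: add_edge(C, B). Edges now: 1
Op 2: add_edge(C, B) (duplicate, no change). Edges now: 1
Op 3: add_edge(C, F). Edges now: 2
Op 4: add_edge(D, G). Edges now: 3
Op 5: add_edge(E, A). Edges now: 4
Compute levels (Kahn BFS):
  sources (in-degree 0): C, D, E
  process C: level=0
    C->B: in-degree(B)=0, level(B)=1, enqueue
    C->F: in-degree(F)=0, level(F)=1, enqueue
  process D: level=0
    D->G: in-degree(G)=0, level(G)=1, enqueue
  process E: level=0
    E->A: in-degree(A)=0, level(A)=1, enqueue
  process B: level=1
  process F: level=1
  process G: level=1
  process A: level=1
All levels: A:1, B:1, C:0, D:0, E:0, F:1, G:1
level(G) = 1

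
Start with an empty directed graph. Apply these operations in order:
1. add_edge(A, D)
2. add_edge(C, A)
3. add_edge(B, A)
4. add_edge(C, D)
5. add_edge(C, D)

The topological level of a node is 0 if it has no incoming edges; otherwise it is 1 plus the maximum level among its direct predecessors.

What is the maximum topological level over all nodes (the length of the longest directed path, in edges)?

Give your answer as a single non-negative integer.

Answer: 2

Derivation:
Op 1: add_edge(A, D). Edges now: 1
Op 2: add_edge(C, A). Edges now: 2
Op 3: add_edge(B, A). Edges now: 3
Op 4: add_edge(C, D). Edges now: 4
Op 5: add_edge(C, D) (duplicate, no change). Edges now: 4
Compute levels (Kahn BFS):
  sources (in-degree 0): B, C
  process B: level=0
    B->A: in-degree(A)=1, level(A)>=1
  process C: level=0
    C->A: in-degree(A)=0, level(A)=1, enqueue
    C->D: in-degree(D)=1, level(D)>=1
  process A: level=1
    A->D: in-degree(D)=0, level(D)=2, enqueue
  process D: level=2
All levels: A:1, B:0, C:0, D:2
max level = 2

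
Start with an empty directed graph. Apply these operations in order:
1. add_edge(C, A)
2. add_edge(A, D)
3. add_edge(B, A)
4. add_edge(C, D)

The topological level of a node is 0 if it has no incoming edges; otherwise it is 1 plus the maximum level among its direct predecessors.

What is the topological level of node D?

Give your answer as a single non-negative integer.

Answer: 2

Derivation:
Op 1: add_edge(C, A). Edges now: 1
Op 2: add_edge(A, D). Edges now: 2
Op 3: add_edge(B, A). Edges now: 3
Op 4: add_edge(C, D). Edges now: 4
Compute levels (Kahn BFS):
  sources (in-degree 0): B, C
  process B: level=0
    B->A: in-degree(A)=1, level(A)>=1
  process C: level=0
    C->A: in-degree(A)=0, level(A)=1, enqueue
    C->D: in-degree(D)=1, level(D)>=1
  process A: level=1
    A->D: in-degree(D)=0, level(D)=2, enqueue
  process D: level=2
All levels: A:1, B:0, C:0, D:2
level(D) = 2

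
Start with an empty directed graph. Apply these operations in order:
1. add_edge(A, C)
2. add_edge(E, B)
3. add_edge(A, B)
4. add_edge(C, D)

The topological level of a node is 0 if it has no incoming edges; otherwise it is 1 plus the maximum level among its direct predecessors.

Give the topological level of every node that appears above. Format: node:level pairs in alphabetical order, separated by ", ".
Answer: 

Answer: A:0, B:1, C:1, D:2, E:0

Derivation:
Op 1: add_edge(A, C). Edges now: 1
Op 2: add_edge(E, B). Edges now: 2
Op 3: add_edge(A, B). Edges now: 3
Op 4: add_edge(C, D). Edges now: 4
Compute levels (Kahn BFS):
  sources (in-degree 0): A, E
  process A: level=0
    A->B: in-degree(B)=1, level(B)>=1
    A->C: in-degree(C)=0, level(C)=1, enqueue
  process E: level=0
    E->B: in-degree(B)=0, level(B)=1, enqueue
  process C: level=1
    C->D: in-degree(D)=0, level(D)=2, enqueue
  process B: level=1
  process D: level=2
All levels: A:0, B:1, C:1, D:2, E:0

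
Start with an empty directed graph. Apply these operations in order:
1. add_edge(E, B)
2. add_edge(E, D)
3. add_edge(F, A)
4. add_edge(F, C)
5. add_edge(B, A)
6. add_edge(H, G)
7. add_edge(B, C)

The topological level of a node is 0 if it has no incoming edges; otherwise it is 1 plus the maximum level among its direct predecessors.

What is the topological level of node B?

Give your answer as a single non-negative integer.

Op 1: add_edge(E, B). Edges now: 1
Op 2: add_edge(E, D). Edges now: 2
Op 3: add_edge(F, A). Edges now: 3
Op 4: add_edge(F, C). Edges now: 4
Op 5: add_edge(B, A). Edges now: 5
Op 6: add_edge(H, G). Edges now: 6
Op 7: add_edge(B, C). Edges now: 7
Compute levels (Kahn BFS):
  sources (in-degree 0): E, F, H
  process E: level=0
    E->B: in-degree(B)=0, level(B)=1, enqueue
    E->D: in-degree(D)=0, level(D)=1, enqueue
  process F: level=0
    F->A: in-degree(A)=1, level(A)>=1
    F->C: in-degree(C)=1, level(C)>=1
  process H: level=0
    H->G: in-degree(G)=0, level(G)=1, enqueue
  process B: level=1
    B->A: in-degree(A)=0, level(A)=2, enqueue
    B->C: in-degree(C)=0, level(C)=2, enqueue
  process D: level=1
  process G: level=1
  process A: level=2
  process C: level=2
All levels: A:2, B:1, C:2, D:1, E:0, F:0, G:1, H:0
level(B) = 1

Answer: 1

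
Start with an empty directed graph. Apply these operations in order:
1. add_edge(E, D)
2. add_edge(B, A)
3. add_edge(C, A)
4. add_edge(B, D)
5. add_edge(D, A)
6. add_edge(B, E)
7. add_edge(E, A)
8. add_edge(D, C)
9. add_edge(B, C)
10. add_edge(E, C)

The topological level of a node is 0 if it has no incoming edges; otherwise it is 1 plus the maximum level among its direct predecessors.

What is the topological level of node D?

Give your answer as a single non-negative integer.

Op 1: add_edge(E, D). Edges now: 1
Op 2: add_edge(B, A). Edges now: 2
Op 3: add_edge(C, A). Edges now: 3
Op 4: add_edge(B, D). Edges now: 4
Op 5: add_edge(D, A). Edges now: 5
Op 6: add_edge(B, E). Edges now: 6
Op 7: add_edge(E, A). Edges now: 7
Op 8: add_edge(D, C). Edges now: 8
Op 9: add_edge(B, C). Edges now: 9
Op 10: add_edge(E, C). Edges now: 10
Compute levels (Kahn BFS):
  sources (in-degree 0): B
  process B: level=0
    B->A: in-degree(A)=3, level(A)>=1
    B->C: in-degree(C)=2, level(C)>=1
    B->D: in-degree(D)=1, level(D)>=1
    B->E: in-degree(E)=0, level(E)=1, enqueue
  process E: level=1
    E->A: in-degree(A)=2, level(A)>=2
    E->C: in-degree(C)=1, level(C)>=2
    E->D: in-degree(D)=0, level(D)=2, enqueue
  process D: level=2
    D->A: in-degree(A)=1, level(A)>=3
    D->C: in-degree(C)=0, level(C)=3, enqueue
  process C: level=3
    C->A: in-degree(A)=0, level(A)=4, enqueue
  process A: level=4
All levels: A:4, B:0, C:3, D:2, E:1
level(D) = 2

Answer: 2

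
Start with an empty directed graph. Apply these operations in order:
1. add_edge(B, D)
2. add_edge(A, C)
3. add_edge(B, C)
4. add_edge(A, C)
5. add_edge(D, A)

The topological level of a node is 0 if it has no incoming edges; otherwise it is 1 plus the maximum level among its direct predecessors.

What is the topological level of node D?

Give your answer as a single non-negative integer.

Op 1: add_edge(B, D). Edges now: 1
Op 2: add_edge(A, C). Edges now: 2
Op 3: add_edge(B, C). Edges now: 3
Op 4: add_edge(A, C) (duplicate, no change). Edges now: 3
Op 5: add_edge(D, A). Edges now: 4
Compute levels (Kahn BFS):
  sources (in-degree 0): B
  process B: level=0
    B->C: in-degree(C)=1, level(C)>=1
    B->D: in-degree(D)=0, level(D)=1, enqueue
  process D: level=1
    D->A: in-degree(A)=0, level(A)=2, enqueue
  process A: level=2
    A->C: in-degree(C)=0, level(C)=3, enqueue
  process C: level=3
All levels: A:2, B:0, C:3, D:1
level(D) = 1

Answer: 1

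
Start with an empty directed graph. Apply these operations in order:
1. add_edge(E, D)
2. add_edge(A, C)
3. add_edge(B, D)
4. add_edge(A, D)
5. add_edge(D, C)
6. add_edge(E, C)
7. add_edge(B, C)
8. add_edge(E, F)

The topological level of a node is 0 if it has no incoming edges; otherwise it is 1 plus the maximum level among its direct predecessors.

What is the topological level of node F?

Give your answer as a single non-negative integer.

Op 1: add_edge(E, D). Edges now: 1
Op 2: add_edge(A, C). Edges now: 2
Op 3: add_edge(B, D). Edges now: 3
Op 4: add_edge(A, D). Edges now: 4
Op 5: add_edge(D, C). Edges now: 5
Op 6: add_edge(E, C). Edges now: 6
Op 7: add_edge(B, C). Edges now: 7
Op 8: add_edge(E, F). Edges now: 8
Compute levels (Kahn BFS):
  sources (in-degree 0): A, B, E
  process A: level=0
    A->C: in-degree(C)=3, level(C)>=1
    A->D: in-degree(D)=2, level(D)>=1
  process B: level=0
    B->C: in-degree(C)=2, level(C)>=1
    B->D: in-degree(D)=1, level(D)>=1
  process E: level=0
    E->C: in-degree(C)=1, level(C)>=1
    E->D: in-degree(D)=0, level(D)=1, enqueue
    E->F: in-degree(F)=0, level(F)=1, enqueue
  process D: level=1
    D->C: in-degree(C)=0, level(C)=2, enqueue
  process F: level=1
  process C: level=2
All levels: A:0, B:0, C:2, D:1, E:0, F:1
level(F) = 1

Answer: 1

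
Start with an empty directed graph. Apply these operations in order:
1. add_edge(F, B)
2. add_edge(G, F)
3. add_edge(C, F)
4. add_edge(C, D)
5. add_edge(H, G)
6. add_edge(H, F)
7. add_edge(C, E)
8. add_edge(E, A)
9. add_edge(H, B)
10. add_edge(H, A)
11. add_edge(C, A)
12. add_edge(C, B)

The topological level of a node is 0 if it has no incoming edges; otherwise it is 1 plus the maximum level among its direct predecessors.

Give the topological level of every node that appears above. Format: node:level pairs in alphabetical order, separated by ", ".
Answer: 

Answer: A:2, B:3, C:0, D:1, E:1, F:2, G:1, H:0

Derivation:
Op 1: add_edge(F, B). Edges now: 1
Op 2: add_edge(G, F). Edges now: 2
Op 3: add_edge(C, F). Edges now: 3
Op 4: add_edge(C, D). Edges now: 4
Op 5: add_edge(H, G). Edges now: 5
Op 6: add_edge(H, F). Edges now: 6
Op 7: add_edge(C, E). Edges now: 7
Op 8: add_edge(E, A). Edges now: 8
Op 9: add_edge(H, B). Edges now: 9
Op 10: add_edge(H, A). Edges now: 10
Op 11: add_edge(C, A). Edges now: 11
Op 12: add_edge(C, B). Edges now: 12
Compute levels (Kahn BFS):
  sources (in-degree 0): C, H
  process C: level=0
    C->A: in-degree(A)=2, level(A)>=1
    C->B: in-degree(B)=2, level(B)>=1
    C->D: in-degree(D)=0, level(D)=1, enqueue
    C->E: in-degree(E)=0, level(E)=1, enqueue
    C->F: in-degree(F)=2, level(F)>=1
  process H: level=0
    H->A: in-degree(A)=1, level(A)>=1
    H->B: in-degree(B)=1, level(B)>=1
    H->F: in-degree(F)=1, level(F)>=1
    H->G: in-degree(G)=0, level(G)=1, enqueue
  process D: level=1
  process E: level=1
    E->A: in-degree(A)=0, level(A)=2, enqueue
  process G: level=1
    G->F: in-degree(F)=0, level(F)=2, enqueue
  process A: level=2
  process F: level=2
    F->B: in-degree(B)=0, level(B)=3, enqueue
  process B: level=3
All levels: A:2, B:3, C:0, D:1, E:1, F:2, G:1, H:0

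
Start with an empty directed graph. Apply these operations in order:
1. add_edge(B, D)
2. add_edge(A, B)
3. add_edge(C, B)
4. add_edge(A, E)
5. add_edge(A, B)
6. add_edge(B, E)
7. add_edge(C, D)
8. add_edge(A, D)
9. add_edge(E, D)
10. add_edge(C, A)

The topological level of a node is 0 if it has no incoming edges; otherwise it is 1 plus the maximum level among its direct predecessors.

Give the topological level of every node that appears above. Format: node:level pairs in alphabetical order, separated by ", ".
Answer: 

Op 1: add_edge(B, D). Edges now: 1
Op 2: add_edge(A, B). Edges now: 2
Op 3: add_edge(C, B). Edges now: 3
Op 4: add_edge(A, E). Edges now: 4
Op 5: add_edge(A, B) (duplicate, no change). Edges now: 4
Op 6: add_edge(B, E). Edges now: 5
Op 7: add_edge(C, D). Edges now: 6
Op 8: add_edge(A, D). Edges now: 7
Op 9: add_edge(E, D). Edges now: 8
Op 10: add_edge(C, A). Edges now: 9
Compute levels (Kahn BFS):
  sources (in-degree 0): C
  process C: level=0
    C->A: in-degree(A)=0, level(A)=1, enqueue
    C->B: in-degree(B)=1, level(B)>=1
    C->D: in-degree(D)=3, level(D)>=1
  process A: level=1
    A->B: in-degree(B)=0, level(B)=2, enqueue
    A->D: in-degree(D)=2, level(D)>=2
    A->E: in-degree(E)=1, level(E)>=2
  process B: level=2
    B->D: in-degree(D)=1, level(D)>=3
    B->E: in-degree(E)=0, level(E)=3, enqueue
  process E: level=3
    E->D: in-degree(D)=0, level(D)=4, enqueue
  process D: level=4
All levels: A:1, B:2, C:0, D:4, E:3

Answer: A:1, B:2, C:0, D:4, E:3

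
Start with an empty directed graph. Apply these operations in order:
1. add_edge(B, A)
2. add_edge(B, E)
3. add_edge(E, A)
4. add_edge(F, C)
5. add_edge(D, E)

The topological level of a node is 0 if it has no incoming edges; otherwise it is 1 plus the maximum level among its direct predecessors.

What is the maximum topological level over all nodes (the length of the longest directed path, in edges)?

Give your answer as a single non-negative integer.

Op 1: add_edge(B, A). Edges now: 1
Op 2: add_edge(B, E). Edges now: 2
Op 3: add_edge(E, A). Edges now: 3
Op 4: add_edge(F, C). Edges now: 4
Op 5: add_edge(D, E). Edges now: 5
Compute levels (Kahn BFS):
  sources (in-degree 0): B, D, F
  process B: level=0
    B->A: in-degree(A)=1, level(A)>=1
    B->E: in-degree(E)=1, level(E)>=1
  process D: level=0
    D->E: in-degree(E)=0, level(E)=1, enqueue
  process F: level=0
    F->C: in-degree(C)=0, level(C)=1, enqueue
  process E: level=1
    E->A: in-degree(A)=0, level(A)=2, enqueue
  process C: level=1
  process A: level=2
All levels: A:2, B:0, C:1, D:0, E:1, F:0
max level = 2

Answer: 2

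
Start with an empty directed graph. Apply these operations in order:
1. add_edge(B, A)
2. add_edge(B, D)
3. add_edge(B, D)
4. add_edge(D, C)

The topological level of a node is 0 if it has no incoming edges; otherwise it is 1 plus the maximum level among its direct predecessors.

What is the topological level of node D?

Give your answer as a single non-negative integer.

Op 1: add_edge(B, A). Edges now: 1
Op 2: add_edge(B, D). Edges now: 2
Op 3: add_edge(B, D) (duplicate, no change). Edges now: 2
Op 4: add_edge(D, C). Edges now: 3
Compute levels (Kahn BFS):
  sources (in-degree 0): B
  process B: level=0
    B->A: in-degree(A)=0, level(A)=1, enqueue
    B->D: in-degree(D)=0, level(D)=1, enqueue
  process A: level=1
  process D: level=1
    D->C: in-degree(C)=0, level(C)=2, enqueue
  process C: level=2
All levels: A:1, B:0, C:2, D:1
level(D) = 1

Answer: 1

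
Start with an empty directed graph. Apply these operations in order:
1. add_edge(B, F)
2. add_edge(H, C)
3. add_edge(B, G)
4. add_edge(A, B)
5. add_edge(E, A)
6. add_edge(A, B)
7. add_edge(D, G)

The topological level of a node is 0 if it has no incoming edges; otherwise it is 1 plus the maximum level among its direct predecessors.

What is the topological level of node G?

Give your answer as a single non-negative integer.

Op 1: add_edge(B, F). Edges now: 1
Op 2: add_edge(H, C). Edges now: 2
Op 3: add_edge(B, G). Edges now: 3
Op 4: add_edge(A, B). Edges now: 4
Op 5: add_edge(E, A). Edges now: 5
Op 6: add_edge(A, B) (duplicate, no change). Edges now: 5
Op 7: add_edge(D, G). Edges now: 6
Compute levels (Kahn BFS):
  sources (in-degree 0): D, E, H
  process D: level=0
    D->G: in-degree(G)=1, level(G)>=1
  process E: level=0
    E->A: in-degree(A)=0, level(A)=1, enqueue
  process H: level=0
    H->C: in-degree(C)=0, level(C)=1, enqueue
  process A: level=1
    A->B: in-degree(B)=0, level(B)=2, enqueue
  process C: level=1
  process B: level=2
    B->F: in-degree(F)=0, level(F)=3, enqueue
    B->G: in-degree(G)=0, level(G)=3, enqueue
  process F: level=3
  process G: level=3
All levels: A:1, B:2, C:1, D:0, E:0, F:3, G:3, H:0
level(G) = 3

Answer: 3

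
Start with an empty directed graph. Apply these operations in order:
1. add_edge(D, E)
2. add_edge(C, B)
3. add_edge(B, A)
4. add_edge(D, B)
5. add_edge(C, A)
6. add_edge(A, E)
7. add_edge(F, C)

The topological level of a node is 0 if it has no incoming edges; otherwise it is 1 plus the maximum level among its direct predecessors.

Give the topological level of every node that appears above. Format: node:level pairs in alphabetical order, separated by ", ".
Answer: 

Op 1: add_edge(D, E). Edges now: 1
Op 2: add_edge(C, B). Edges now: 2
Op 3: add_edge(B, A). Edges now: 3
Op 4: add_edge(D, B). Edges now: 4
Op 5: add_edge(C, A). Edges now: 5
Op 6: add_edge(A, E). Edges now: 6
Op 7: add_edge(F, C). Edges now: 7
Compute levels (Kahn BFS):
  sources (in-degree 0): D, F
  process D: level=0
    D->B: in-degree(B)=1, level(B)>=1
    D->E: in-degree(E)=1, level(E)>=1
  process F: level=0
    F->C: in-degree(C)=0, level(C)=1, enqueue
  process C: level=1
    C->A: in-degree(A)=1, level(A)>=2
    C->B: in-degree(B)=0, level(B)=2, enqueue
  process B: level=2
    B->A: in-degree(A)=0, level(A)=3, enqueue
  process A: level=3
    A->E: in-degree(E)=0, level(E)=4, enqueue
  process E: level=4
All levels: A:3, B:2, C:1, D:0, E:4, F:0

Answer: A:3, B:2, C:1, D:0, E:4, F:0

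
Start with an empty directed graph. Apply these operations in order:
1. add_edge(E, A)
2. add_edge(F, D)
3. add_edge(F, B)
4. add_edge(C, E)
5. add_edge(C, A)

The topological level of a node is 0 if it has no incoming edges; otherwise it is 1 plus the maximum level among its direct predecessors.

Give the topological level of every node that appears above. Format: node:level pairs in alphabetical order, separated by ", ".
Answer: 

Answer: A:2, B:1, C:0, D:1, E:1, F:0

Derivation:
Op 1: add_edge(E, A). Edges now: 1
Op 2: add_edge(F, D). Edges now: 2
Op 3: add_edge(F, B). Edges now: 3
Op 4: add_edge(C, E). Edges now: 4
Op 5: add_edge(C, A). Edges now: 5
Compute levels (Kahn BFS):
  sources (in-degree 0): C, F
  process C: level=0
    C->A: in-degree(A)=1, level(A)>=1
    C->E: in-degree(E)=0, level(E)=1, enqueue
  process F: level=0
    F->B: in-degree(B)=0, level(B)=1, enqueue
    F->D: in-degree(D)=0, level(D)=1, enqueue
  process E: level=1
    E->A: in-degree(A)=0, level(A)=2, enqueue
  process B: level=1
  process D: level=1
  process A: level=2
All levels: A:2, B:1, C:0, D:1, E:1, F:0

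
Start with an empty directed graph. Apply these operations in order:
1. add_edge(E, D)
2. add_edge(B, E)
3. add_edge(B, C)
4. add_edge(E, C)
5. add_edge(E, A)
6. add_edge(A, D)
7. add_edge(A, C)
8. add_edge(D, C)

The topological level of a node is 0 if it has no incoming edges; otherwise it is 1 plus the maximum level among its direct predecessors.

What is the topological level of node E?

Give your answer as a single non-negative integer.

Answer: 1

Derivation:
Op 1: add_edge(E, D). Edges now: 1
Op 2: add_edge(B, E). Edges now: 2
Op 3: add_edge(B, C). Edges now: 3
Op 4: add_edge(E, C). Edges now: 4
Op 5: add_edge(E, A). Edges now: 5
Op 6: add_edge(A, D). Edges now: 6
Op 7: add_edge(A, C). Edges now: 7
Op 8: add_edge(D, C). Edges now: 8
Compute levels (Kahn BFS):
  sources (in-degree 0): B
  process B: level=0
    B->C: in-degree(C)=3, level(C)>=1
    B->E: in-degree(E)=0, level(E)=1, enqueue
  process E: level=1
    E->A: in-degree(A)=0, level(A)=2, enqueue
    E->C: in-degree(C)=2, level(C)>=2
    E->D: in-degree(D)=1, level(D)>=2
  process A: level=2
    A->C: in-degree(C)=1, level(C)>=3
    A->D: in-degree(D)=0, level(D)=3, enqueue
  process D: level=3
    D->C: in-degree(C)=0, level(C)=4, enqueue
  process C: level=4
All levels: A:2, B:0, C:4, D:3, E:1
level(E) = 1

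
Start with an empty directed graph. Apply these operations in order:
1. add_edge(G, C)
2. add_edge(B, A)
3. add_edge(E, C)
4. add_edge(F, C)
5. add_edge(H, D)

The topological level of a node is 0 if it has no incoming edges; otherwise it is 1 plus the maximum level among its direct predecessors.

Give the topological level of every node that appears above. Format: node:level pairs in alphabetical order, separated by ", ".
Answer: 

Answer: A:1, B:0, C:1, D:1, E:0, F:0, G:0, H:0

Derivation:
Op 1: add_edge(G, C). Edges now: 1
Op 2: add_edge(B, A). Edges now: 2
Op 3: add_edge(E, C). Edges now: 3
Op 4: add_edge(F, C). Edges now: 4
Op 5: add_edge(H, D). Edges now: 5
Compute levels (Kahn BFS):
  sources (in-degree 0): B, E, F, G, H
  process B: level=0
    B->A: in-degree(A)=0, level(A)=1, enqueue
  process E: level=0
    E->C: in-degree(C)=2, level(C)>=1
  process F: level=0
    F->C: in-degree(C)=1, level(C)>=1
  process G: level=0
    G->C: in-degree(C)=0, level(C)=1, enqueue
  process H: level=0
    H->D: in-degree(D)=0, level(D)=1, enqueue
  process A: level=1
  process C: level=1
  process D: level=1
All levels: A:1, B:0, C:1, D:1, E:0, F:0, G:0, H:0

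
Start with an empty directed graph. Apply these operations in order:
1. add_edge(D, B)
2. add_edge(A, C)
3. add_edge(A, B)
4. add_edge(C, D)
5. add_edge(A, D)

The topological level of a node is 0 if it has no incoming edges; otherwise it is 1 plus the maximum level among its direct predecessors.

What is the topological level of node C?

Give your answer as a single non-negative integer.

Answer: 1

Derivation:
Op 1: add_edge(D, B). Edges now: 1
Op 2: add_edge(A, C). Edges now: 2
Op 3: add_edge(A, B). Edges now: 3
Op 4: add_edge(C, D). Edges now: 4
Op 5: add_edge(A, D). Edges now: 5
Compute levels (Kahn BFS):
  sources (in-degree 0): A
  process A: level=0
    A->B: in-degree(B)=1, level(B)>=1
    A->C: in-degree(C)=0, level(C)=1, enqueue
    A->D: in-degree(D)=1, level(D)>=1
  process C: level=1
    C->D: in-degree(D)=0, level(D)=2, enqueue
  process D: level=2
    D->B: in-degree(B)=0, level(B)=3, enqueue
  process B: level=3
All levels: A:0, B:3, C:1, D:2
level(C) = 1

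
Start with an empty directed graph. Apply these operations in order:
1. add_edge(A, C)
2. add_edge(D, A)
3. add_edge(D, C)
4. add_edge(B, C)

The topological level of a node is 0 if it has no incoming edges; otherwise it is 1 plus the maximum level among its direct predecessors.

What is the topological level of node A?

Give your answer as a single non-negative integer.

Op 1: add_edge(A, C). Edges now: 1
Op 2: add_edge(D, A). Edges now: 2
Op 3: add_edge(D, C). Edges now: 3
Op 4: add_edge(B, C). Edges now: 4
Compute levels (Kahn BFS):
  sources (in-degree 0): B, D
  process B: level=0
    B->C: in-degree(C)=2, level(C)>=1
  process D: level=0
    D->A: in-degree(A)=0, level(A)=1, enqueue
    D->C: in-degree(C)=1, level(C)>=1
  process A: level=1
    A->C: in-degree(C)=0, level(C)=2, enqueue
  process C: level=2
All levels: A:1, B:0, C:2, D:0
level(A) = 1

Answer: 1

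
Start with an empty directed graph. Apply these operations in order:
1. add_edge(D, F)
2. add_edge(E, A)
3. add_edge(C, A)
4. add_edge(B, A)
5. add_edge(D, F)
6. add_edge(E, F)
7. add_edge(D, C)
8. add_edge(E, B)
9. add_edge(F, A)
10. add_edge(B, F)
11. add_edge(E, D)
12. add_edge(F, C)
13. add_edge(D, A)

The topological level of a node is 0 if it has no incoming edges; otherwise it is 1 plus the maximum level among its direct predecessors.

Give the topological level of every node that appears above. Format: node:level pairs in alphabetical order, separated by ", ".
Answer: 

Answer: A:4, B:1, C:3, D:1, E:0, F:2

Derivation:
Op 1: add_edge(D, F). Edges now: 1
Op 2: add_edge(E, A). Edges now: 2
Op 3: add_edge(C, A). Edges now: 3
Op 4: add_edge(B, A). Edges now: 4
Op 5: add_edge(D, F) (duplicate, no change). Edges now: 4
Op 6: add_edge(E, F). Edges now: 5
Op 7: add_edge(D, C). Edges now: 6
Op 8: add_edge(E, B). Edges now: 7
Op 9: add_edge(F, A). Edges now: 8
Op 10: add_edge(B, F). Edges now: 9
Op 11: add_edge(E, D). Edges now: 10
Op 12: add_edge(F, C). Edges now: 11
Op 13: add_edge(D, A). Edges now: 12
Compute levels (Kahn BFS):
  sources (in-degree 0): E
  process E: level=0
    E->A: in-degree(A)=4, level(A)>=1
    E->B: in-degree(B)=0, level(B)=1, enqueue
    E->D: in-degree(D)=0, level(D)=1, enqueue
    E->F: in-degree(F)=2, level(F)>=1
  process B: level=1
    B->A: in-degree(A)=3, level(A)>=2
    B->F: in-degree(F)=1, level(F)>=2
  process D: level=1
    D->A: in-degree(A)=2, level(A)>=2
    D->C: in-degree(C)=1, level(C)>=2
    D->F: in-degree(F)=0, level(F)=2, enqueue
  process F: level=2
    F->A: in-degree(A)=1, level(A)>=3
    F->C: in-degree(C)=0, level(C)=3, enqueue
  process C: level=3
    C->A: in-degree(A)=0, level(A)=4, enqueue
  process A: level=4
All levels: A:4, B:1, C:3, D:1, E:0, F:2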